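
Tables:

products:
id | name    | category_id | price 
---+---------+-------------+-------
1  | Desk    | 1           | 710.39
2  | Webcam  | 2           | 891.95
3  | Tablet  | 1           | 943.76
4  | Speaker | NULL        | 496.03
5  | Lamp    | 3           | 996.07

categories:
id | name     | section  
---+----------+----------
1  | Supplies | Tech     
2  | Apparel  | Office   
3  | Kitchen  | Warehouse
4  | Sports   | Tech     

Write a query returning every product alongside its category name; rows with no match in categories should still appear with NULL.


LEFT JOIN keeps every row from products (the left table); where category_id has no match in categories, the category columns become NULL. Walk through each product:
  - product 1 (Desk): category_id=1 -> matches Supplies
  - product 2 (Webcam): category_id=2 -> matches Apparel
  - product 3 (Tablet): category_id=1 -> matches Supplies
  - product 4 (Speaker): category_id=NULL, no match -> kept with NULL
  - product 5 (Lamp): category_id=3 -> matches Kitchen
All 5 rows appear; 1 has NULL category.

SQL:
SELECT a.name, b.name AS category
FROM products a
LEFT JOIN categories b ON a.category_id = b.id

Result:
name    | category
--------+---------
Desk    | Supplies
Webcam  | Apparel 
Tablet  | Supplies
Speaker | NULL    
Lamp    | Kitchen 


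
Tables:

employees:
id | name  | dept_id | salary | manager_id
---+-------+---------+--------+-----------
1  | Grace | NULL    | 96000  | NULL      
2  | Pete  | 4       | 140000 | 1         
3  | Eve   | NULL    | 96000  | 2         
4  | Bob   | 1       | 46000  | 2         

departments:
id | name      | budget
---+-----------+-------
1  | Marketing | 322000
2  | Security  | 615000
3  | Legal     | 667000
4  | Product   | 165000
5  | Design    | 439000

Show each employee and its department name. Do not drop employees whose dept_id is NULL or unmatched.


LEFT JOIN keeps every row from employees (the left table); where dept_id has no match in departments, the department columns become NULL. Walk through each employee:
  - employee 1 (Grace): dept_id=NULL, no match -> kept with NULL
  - employee 2 (Pete): dept_id=4 -> matches Product
  - employee 3 (Eve): dept_id=NULL, no match -> kept with NULL
  - employee 4 (Bob): dept_id=1 -> matches Marketing
All 4 rows appear; 2 have NULL department.

SQL:
SELECT a.name, b.name AS department
FROM employees a
LEFT JOIN departments b ON a.dept_id = b.id

Result:
name  | department
------+-----------
Grace | NULL      
Pete  | Product   
Eve   | NULL      
Bob   | Marketing 


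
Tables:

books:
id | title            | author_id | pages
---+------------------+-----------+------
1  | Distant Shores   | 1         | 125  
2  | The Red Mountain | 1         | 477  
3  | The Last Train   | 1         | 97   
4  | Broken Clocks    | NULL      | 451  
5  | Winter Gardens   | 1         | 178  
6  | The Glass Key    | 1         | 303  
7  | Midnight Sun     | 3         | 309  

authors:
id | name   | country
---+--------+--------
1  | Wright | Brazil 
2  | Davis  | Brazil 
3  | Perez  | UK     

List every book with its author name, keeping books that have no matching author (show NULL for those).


LEFT JOIN keeps every row from books (the left table); where author_id has no match in authors, the author columns become NULL. Walk through each book:
  - book 1 (Distant Shores): author_id=1 -> matches Wright
  - book 2 (The Red Mountain): author_id=1 -> matches Wright
  - book 3 (The Last Train): author_id=1 -> matches Wright
  - book 4 (Broken Clocks): author_id=NULL, no match -> kept with NULL
  - book 5 (Winter Gardens): author_id=1 -> matches Wright
  - book 6 (The Glass Key): author_id=1 -> matches Wright
  - book 7 (Midnight Sun): author_id=3 -> matches Perez
All 7 rows appear; 1 has NULL author.

SQL:
SELECT a.title, b.name AS author
FROM books a
LEFT JOIN authors b ON a.author_id = b.id

Result:
title            | author
-----------------+-------
Distant Shores   | Wright
The Red Mountain | Wright
The Last Train   | Wright
Broken Clocks    | NULL  
Winter Gardens   | Wright
The Glass Key    | Wright
Midnight Sun     | Perez 


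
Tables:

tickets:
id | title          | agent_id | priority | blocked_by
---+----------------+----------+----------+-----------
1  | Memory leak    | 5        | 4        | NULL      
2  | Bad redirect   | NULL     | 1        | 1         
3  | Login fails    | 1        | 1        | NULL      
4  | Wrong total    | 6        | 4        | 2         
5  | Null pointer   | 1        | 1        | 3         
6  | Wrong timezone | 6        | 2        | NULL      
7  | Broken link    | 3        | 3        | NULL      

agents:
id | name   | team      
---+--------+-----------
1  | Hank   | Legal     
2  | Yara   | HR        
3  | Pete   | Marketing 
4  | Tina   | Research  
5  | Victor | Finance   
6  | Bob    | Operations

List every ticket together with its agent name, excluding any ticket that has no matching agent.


INNER JOIN keeps only tickets rows whose agent_id matches an id in agents. Walk through each ticket:
  - ticket 1 (Memory leak): agent_id=5 -> matches Victor
  - ticket 2 (Bad redirect): agent_id=NULL, no match -> dropped
  - ticket 3 (Login fails): agent_id=1 -> matches Hank
  - ticket 4 (Wrong total): agent_id=6 -> matches Bob
  - ticket 5 (Null pointer): agent_id=1 -> matches Hank
  - ticket 6 (Wrong timezone): agent_id=6 -> matches Bob
  - ticket 7 (Broken link): agent_id=3 -> matches Pete
So 1 of 7 rows is dropped.

SQL:
SELECT a.title, b.name AS agent
FROM tickets a
INNER JOIN agents b ON a.agent_id = b.id

Result:
title          | agent 
---------------+-------
Memory leak    | Victor
Login fails    | Hank  
Wrong total    | Bob   
Null pointer   | Hank  
Wrong timezone | Bob   
Broken link    | Pete  


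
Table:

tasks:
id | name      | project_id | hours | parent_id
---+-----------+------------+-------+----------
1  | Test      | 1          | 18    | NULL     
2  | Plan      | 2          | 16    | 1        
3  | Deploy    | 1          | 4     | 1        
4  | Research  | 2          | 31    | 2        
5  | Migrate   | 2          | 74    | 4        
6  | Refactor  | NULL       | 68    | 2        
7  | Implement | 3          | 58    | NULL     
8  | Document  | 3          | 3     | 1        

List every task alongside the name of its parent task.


This is a self-join: tasks is joined to a second copy of itself, matching each row's parent_id to another row's id. Use LEFT JOIN so rows with parent_id=NULL are kept.
  - task 1 (Test): parent_id=NULL -> NULL
  - task 2 (Plan): parent_id=1 -> Test
  - task 3 (Deploy): parent_id=1 -> Test
  - task 4 (Research): parent_id=2 -> Plan
  - task 5 (Migrate): parent_id=4 -> Research
  - task 6 (Refactor): parent_id=2 -> Plan
  - task 7 (Implement): parent_id=NULL -> NULL
  - task 8 (Document): parent_id=1 -> Test

SQL:
SELECT a.name AS item, b.name AS parent
FROM tasks a
LEFT JOIN tasks b ON a.parent_id = b.id

Result:
item      | parent  
----------+---------
Test      | NULL    
Plan      | Test    
Deploy    | Test    
Research  | Plan    
Migrate   | Research
Refactor  | Plan    
Implement | NULL    
Document  | Test    


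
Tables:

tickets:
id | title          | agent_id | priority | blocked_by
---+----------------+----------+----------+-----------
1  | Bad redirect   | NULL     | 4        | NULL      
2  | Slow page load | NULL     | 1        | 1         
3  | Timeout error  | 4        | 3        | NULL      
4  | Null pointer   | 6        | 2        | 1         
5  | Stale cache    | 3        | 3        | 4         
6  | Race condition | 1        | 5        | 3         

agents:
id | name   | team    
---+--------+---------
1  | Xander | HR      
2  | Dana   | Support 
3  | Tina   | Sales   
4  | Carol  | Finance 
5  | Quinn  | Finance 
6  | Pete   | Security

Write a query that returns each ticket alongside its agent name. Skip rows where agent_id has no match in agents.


INNER JOIN keeps only tickets rows whose agent_id matches an id in agents. Walk through each ticket:
  - ticket 1 (Bad redirect): agent_id=NULL, no match -> dropped
  - ticket 2 (Slow page load): agent_id=NULL, no match -> dropped
  - ticket 3 (Timeout error): agent_id=4 -> matches Carol
  - ticket 4 (Null pointer): agent_id=6 -> matches Pete
  - ticket 5 (Stale cache): agent_id=3 -> matches Tina
  - ticket 6 (Race condition): agent_id=1 -> matches Xander
So 2 of 6 rows are dropped.

SQL:
SELECT a.title, b.name AS agent
FROM tickets a
INNER JOIN agents b ON a.agent_id = b.id

Result:
title          | agent 
---------------+-------
Timeout error  | Carol 
Null pointer   | Pete  
Stale cache    | Tina  
Race condition | Xander


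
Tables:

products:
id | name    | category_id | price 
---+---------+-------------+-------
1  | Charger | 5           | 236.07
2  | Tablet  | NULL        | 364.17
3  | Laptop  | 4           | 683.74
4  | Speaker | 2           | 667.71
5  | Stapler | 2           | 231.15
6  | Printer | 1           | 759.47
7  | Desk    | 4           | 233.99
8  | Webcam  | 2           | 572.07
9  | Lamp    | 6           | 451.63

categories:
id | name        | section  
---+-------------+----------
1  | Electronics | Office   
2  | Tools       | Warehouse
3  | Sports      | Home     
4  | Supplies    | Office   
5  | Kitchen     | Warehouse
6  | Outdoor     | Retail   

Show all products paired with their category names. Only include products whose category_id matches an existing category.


INNER JOIN keeps only products rows whose category_id matches an id in categories. Walk through each product:
  - product 1 (Charger): category_id=5 -> matches Kitchen
  - product 2 (Tablet): category_id=NULL, no match -> dropped
  - product 3 (Laptop): category_id=4 -> matches Supplies
  - product 4 (Speaker): category_id=2 -> matches Tools
  - product 5 (Stapler): category_id=2 -> matches Tools
  - product 6 (Printer): category_id=1 -> matches Electronics
  - product 7 (Desk): category_id=4 -> matches Supplies
  - product 8 (Webcam): category_id=2 -> matches Tools
  - product 9 (Lamp): category_id=6 -> matches Outdoor
So 1 of 9 rows is dropped.

SQL:
SELECT a.name, b.name AS category
FROM products a
INNER JOIN categories b ON a.category_id = b.id

Result:
name    | category   
--------+------------
Charger | Kitchen    
Laptop  | Supplies   
Speaker | Tools      
Stapler | Tools      
Printer | Electronics
Desk    | Supplies   
Webcam  | Tools      
Lamp    | Outdoor    


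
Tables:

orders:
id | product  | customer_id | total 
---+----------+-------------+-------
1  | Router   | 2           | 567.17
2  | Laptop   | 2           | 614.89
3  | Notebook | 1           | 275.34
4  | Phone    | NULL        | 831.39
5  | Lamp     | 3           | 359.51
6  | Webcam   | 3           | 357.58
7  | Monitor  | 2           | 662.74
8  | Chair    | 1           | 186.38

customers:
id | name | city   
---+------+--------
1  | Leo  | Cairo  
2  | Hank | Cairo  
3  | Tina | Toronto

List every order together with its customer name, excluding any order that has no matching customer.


INNER JOIN keeps only orders rows whose customer_id matches an id in customers. Walk through each order:
  - order 1 (Router): customer_id=2 -> matches Hank
  - order 2 (Laptop): customer_id=2 -> matches Hank
  - order 3 (Notebook): customer_id=1 -> matches Leo
  - order 4 (Phone): customer_id=NULL, no match -> dropped
  - order 5 (Lamp): customer_id=3 -> matches Tina
  - order 6 (Webcam): customer_id=3 -> matches Tina
  - order 7 (Monitor): customer_id=2 -> matches Hank
  - order 8 (Chair): customer_id=1 -> matches Leo
So 1 of 8 rows is dropped.

SQL:
SELECT a.product, b.name AS customer
FROM orders a
INNER JOIN customers b ON a.customer_id = b.id

Result:
product  | customer
---------+---------
Router   | Hank    
Laptop   | Hank    
Notebook | Leo     
Lamp     | Tina    
Webcam   | Tina    
Monitor  | Hank    
Chair    | Leo     


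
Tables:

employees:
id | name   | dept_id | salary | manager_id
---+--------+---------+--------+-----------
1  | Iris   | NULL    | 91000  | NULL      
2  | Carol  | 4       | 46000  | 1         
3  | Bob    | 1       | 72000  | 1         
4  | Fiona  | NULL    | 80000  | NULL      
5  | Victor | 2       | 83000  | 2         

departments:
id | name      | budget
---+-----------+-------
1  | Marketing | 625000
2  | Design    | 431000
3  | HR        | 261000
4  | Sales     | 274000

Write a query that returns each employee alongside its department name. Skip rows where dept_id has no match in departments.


INNER JOIN keeps only employees rows whose dept_id matches an id in departments. Walk through each employee:
  - employee 1 (Iris): dept_id=NULL, no match -> dropped
  - employee 2 (Carol): dept_id=4 -> matches Sales
  - employee 3 (Bob): dept_id=1 -> matches Marketing
  - employee 4 (Fiona): dept_id=NULL, no match -> dropped
  - employee 5 (Victor): dept_id=2 -> matches Design
So 2 of 5 rows are dropped.

SQL:
SELECT a.name, b.name AS department
FROM employees a
INNER JOIN departments b ON a.dept_id = b.id

Result:
name   | department
-------+-----------
Carol  | Sales     
Bob    | Marketing 
Victor | Design    


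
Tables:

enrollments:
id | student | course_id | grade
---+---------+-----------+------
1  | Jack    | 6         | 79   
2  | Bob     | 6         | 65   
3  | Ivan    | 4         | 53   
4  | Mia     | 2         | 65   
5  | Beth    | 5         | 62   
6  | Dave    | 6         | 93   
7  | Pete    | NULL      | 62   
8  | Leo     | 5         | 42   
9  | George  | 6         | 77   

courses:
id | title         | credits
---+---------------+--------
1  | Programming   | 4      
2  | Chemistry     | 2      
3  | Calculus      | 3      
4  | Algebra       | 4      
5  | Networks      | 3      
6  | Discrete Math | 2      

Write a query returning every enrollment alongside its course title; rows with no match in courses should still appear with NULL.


LEFT JOIN keeps every row from enrollments (the left table); where course_id has no match in courses, the course columns become NULL. Walk through each enrollment:
  - enrollment 1 (Jack): course_id=6 -> matches Discrete Math
  - enrollment 2 (Bob): course_id=6 -> matches Discrete Math
  - enrollment 3 (Ivan): course_id=4 -> matches Algebra
  - enrollment 4 (Mia): course_id=2 -> matches Chemistry
  - enrollment 5 (Beth): course_id=5 -> matches Networks
  - enrollment 6 (Dave): course_id=6 -> matches Discrete Math
  - enrollment 7 (Pete): course_id=NULL, no match -> kept with NULL
  - enrollment 8 (Leo): course_id=5 -> matches Networks
  - enrollment 9 (George): course_id=6 -> matches Discrete Math
All 9 rows appear; 1 has NULL course.

SQL:
SELECT a.student, b.title AS course
FROM enrollments a
LEFT JOIN courses b ON a.course_id = b.id

Result:
student | course       
--------+--------------
Jack    | Discrete Math
Bob     | Discrete Math
Ivan    | Algebra      
Mia     | Chemistry    
Beth    | Networks     
Dave    | Discrete Math
Pete    | NULL         
Leo     | Networks     
George  | Discrete Math


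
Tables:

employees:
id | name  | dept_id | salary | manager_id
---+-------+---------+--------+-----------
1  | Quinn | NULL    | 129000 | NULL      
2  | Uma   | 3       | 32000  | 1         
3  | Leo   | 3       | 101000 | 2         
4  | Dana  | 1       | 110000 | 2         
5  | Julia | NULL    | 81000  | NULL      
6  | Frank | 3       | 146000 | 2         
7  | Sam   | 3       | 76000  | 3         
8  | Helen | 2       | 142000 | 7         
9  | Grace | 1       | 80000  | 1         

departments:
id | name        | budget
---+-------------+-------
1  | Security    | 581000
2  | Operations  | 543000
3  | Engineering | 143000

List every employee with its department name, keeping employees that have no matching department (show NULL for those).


LEFT JOIN keeps every row from employees (the left table); where dept_id has no match in departments, the department columns become NULL. Walk through each employee:
  - employee 1 (Quinn): dept_id=NULL, no match -> kept with NULL
  - employee 2 (Uma): dept_id=3 -> matches Engineering
  - employee 3 (Leo): dept_id=3 -> matches Engineering
  - employee 4 (Dana): dept_id=1 -> matches Security
  - employee 5 (Julia): dept_id=NULL, no match -> kept with NULL
  - employee 6 (Frank): dept_id=3 -> matches Engineering
  - employee 7 (Sam): dept_id=3 -> matches Engineering
  - employee 8 (Helen): dept_id=2 -> matches Operations
  - employee 9 (Grace): dept_id=1 -> matches Security
All 9 rows appear; 2 have NULL department.

SQL:
SELECT a.name, b.name AS department
FROM employees a
LEFT JOIN departments b ON a.dept_id = b.id

Result:
name  | department 
------+------------
Quinn | NULL       
Uma   | Engineering
Leo   | Engineering
Dana  | Security   
Julia | NULL       
Frank | Engineering
Sam   | Engineering
Helen | Operations 
Grace | Security   


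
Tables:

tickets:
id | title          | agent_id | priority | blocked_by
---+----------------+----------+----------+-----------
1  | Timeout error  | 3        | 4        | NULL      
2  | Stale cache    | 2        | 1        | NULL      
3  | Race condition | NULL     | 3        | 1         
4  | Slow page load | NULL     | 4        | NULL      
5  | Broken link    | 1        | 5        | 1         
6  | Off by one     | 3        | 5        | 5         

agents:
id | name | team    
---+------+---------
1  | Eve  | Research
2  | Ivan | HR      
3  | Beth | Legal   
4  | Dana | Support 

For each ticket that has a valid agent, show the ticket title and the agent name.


INNER JOIN keeps only tickets rows whose agent_id matches an id in agents. Walk through each ticket:
  - ticket 1 (Timeout error): agent_id=3 -> matches Beth
  - ticket 2 (Stale cache): agent_id=2 -> matches Ivan
  - ticket 3 (Race condition): agent_id=NULL, no match -> dropped
  - ticket 4 (Slow page load): agent_id=NULL, no match -> dropped
  - ticket 5 (Broken link): agent_id=1 -> matches Eve
  - ticket 6 (Off by one): agent_id=3 -> matches Beth
So 2 of 6 rows are dropped.

SQL:
SELECT a.title, b.name AS agent
FROM tickets a
INNER JOIN agents b ON a.agent_id = b.id

Result:
title         | agent
--------------+------
Timeout error | Beth 
Stale cache   | Ivan 
Broken link   | Eve  
Off by one    | Beth 


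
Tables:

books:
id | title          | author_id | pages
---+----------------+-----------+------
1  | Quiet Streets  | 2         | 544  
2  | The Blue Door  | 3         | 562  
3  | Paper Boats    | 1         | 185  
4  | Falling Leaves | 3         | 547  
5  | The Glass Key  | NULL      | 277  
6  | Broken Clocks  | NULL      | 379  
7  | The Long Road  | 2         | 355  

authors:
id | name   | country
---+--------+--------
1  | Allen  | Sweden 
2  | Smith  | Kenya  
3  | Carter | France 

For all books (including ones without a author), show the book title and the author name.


LEFT JOIN keeps every row from books (the left table); where author_id has no match in authors, the author columns become NULL. Walk through each book:
  - book 1 (Quiet Streets): author_id=2 -> matches Smith
  - book 2 (The Blue Door): author_id=3 -> matches Carter
  - book 3 (Paper Boats): author_id=1 -> matches Allen
  - book 4 (Falling Leaves): author_id=3 -> matches Carter
  - book 5 (The Glass Key): author_id=NULL, no match -> kept with NULL
  - book 6 (Broken Clocks): author_id=NULL, no match -> kept with NULL
  - book 7 (The Long Road): author_id=2 -> matches Smith
All 7 rows appear; 2 have NULL author.

SQL:
SELECT a.title, b.name AS author
FROM books a
LEFT JOIN authors b ON a.author_id = b.id

Result:
title          | author
---------------+-------
Quiet Streets  | Smith 
The Blue Door  | Carter
Paper Boats    | Allen 
Falling Leaves | Carter
The Glass Key  | NULL  
Broken Clocks  | NULL  
The Long Road  | Smith 


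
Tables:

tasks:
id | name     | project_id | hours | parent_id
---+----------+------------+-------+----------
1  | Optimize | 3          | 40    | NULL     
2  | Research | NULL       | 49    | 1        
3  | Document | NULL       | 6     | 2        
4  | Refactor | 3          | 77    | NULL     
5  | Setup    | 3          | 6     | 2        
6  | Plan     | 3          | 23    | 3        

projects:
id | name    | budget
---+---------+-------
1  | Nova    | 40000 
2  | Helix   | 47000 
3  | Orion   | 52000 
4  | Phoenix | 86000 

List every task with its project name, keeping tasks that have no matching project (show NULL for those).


LEFT JOIN keeps every row from tasks (the left table); where project_id has no match in projects, the project columns become NULL. Walk through each task:
  - task 1 (Optimize): project_id=3 -> matches Orion
  - task 2 (Research): project_id=NULL, no match -> kept with NULL
  - task 3 (Document): project_id=NULL, no match -> kept with NULL
  - task 4 (Refactor): project_id=3 -> matches Orion
  - task 5 (Setup): project_id=3 -> matches Orion
  - task 6 (Plan): project_id=3 -> matches Orion
All 6 rows appear; 2 have NULL project.

SQL:
SELECT a.name, b.name AS project
FROM tasks a
LEFT JOIN projects b ON a.project_id = b.id

Result:
name     | project
---------+--------
Optimize | Orion  
Research | NULL   
Document | NULL   
Refactor | Orion  
Setup    | Orion  
Plan     | Orion  


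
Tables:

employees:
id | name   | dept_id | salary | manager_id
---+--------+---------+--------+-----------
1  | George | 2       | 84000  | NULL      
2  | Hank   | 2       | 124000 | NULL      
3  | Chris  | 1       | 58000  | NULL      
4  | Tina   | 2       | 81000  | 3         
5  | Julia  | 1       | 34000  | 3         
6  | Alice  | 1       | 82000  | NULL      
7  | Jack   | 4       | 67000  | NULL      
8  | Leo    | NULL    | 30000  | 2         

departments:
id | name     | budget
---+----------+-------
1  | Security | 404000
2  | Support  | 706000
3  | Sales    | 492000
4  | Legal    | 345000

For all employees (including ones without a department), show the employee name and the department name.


LEFT JOIN keeps every row from employees (the left table); where dept_id has no match in departments, the department columns become NULL. Walk through each employee:
  - employee 1 (George): dept_id=2 -> matches Support
  - employee 2 (Hank): dept_id=2 -> matches Support
  - employee 3 (Chris): dept_id=1 -> matches Security
  - employee 4 (Tina): dept_id=2 -> matches Support
  - employee 5 (Julia): dept_id=1 -> matches Security
  - employee 6 (Alice): dept_id=1 -> matches Security
  - employee 7 (Jack): dept_id=4 -> matches Legal
  - employee 8 (Leo): dept_id=NULL, no match -> kept with NULL
All 8 rows appear; 1 has NULL department.

SQL:
SELECT a.name, b.name AS department
FROM employees a
LEFT JOIN departments b ON a.dept_id = b.id

Result:
name   | department
-------+-----------
George | Support   
Hank   | Support   
Chris  | Security  
Tina   | Support   
Julia  | Security  
Alice  | Security  
Jack   | Legal     
Leo    | NULL      


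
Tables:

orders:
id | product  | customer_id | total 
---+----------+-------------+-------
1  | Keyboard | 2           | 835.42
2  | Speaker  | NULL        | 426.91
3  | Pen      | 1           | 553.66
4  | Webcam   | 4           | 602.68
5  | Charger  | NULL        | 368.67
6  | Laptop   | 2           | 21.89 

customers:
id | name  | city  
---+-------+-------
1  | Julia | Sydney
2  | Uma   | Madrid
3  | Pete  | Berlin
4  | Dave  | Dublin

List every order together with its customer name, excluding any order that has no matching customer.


INNER JOIN keeps only orders rows whose customer_id matches an id in customers. Walk through each order:
  - order 1 (Keyboard): customer_id=2 -> matches Uma
  - order 2 (Speaker): customer_id=NULL, no match -> dropped
  - order 3 (Pen): customer_id=1 -> matches Julia
  - order 4 (Webcam): customer_id=4 -> matches Dave
  - order 5 (Charger): customer_id=NULL, no match -> dropped
  - order 6 (Laptop): customer_id=2 -> matches Uma
So 2 of 6 rows are dropped.

SQL:
SELECT a.product, b.name AS customer
FROM orders a
INNER JOIN customers b ON a.customer_id = b.id

Result:
product  | customer
---------+---------
Keyboard | Uma     
Pen      | Julia   
Webcam   | Dave    
Laptop   | Uma     


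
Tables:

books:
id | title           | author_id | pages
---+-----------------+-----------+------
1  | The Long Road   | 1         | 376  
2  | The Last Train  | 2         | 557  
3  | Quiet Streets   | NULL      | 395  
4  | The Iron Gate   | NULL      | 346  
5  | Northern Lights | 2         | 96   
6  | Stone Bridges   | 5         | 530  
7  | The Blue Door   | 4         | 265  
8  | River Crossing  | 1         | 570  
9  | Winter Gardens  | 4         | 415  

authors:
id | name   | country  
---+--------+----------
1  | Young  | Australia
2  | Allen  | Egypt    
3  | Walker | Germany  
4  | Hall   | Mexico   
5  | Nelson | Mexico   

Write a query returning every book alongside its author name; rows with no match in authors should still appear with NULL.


LEFT JOIN keeps every row from books (the left table); where author_id has no match in authors, the author columns become NULL. Walk through each book:
  - book 1 (The Long Road): author_id=1 -> matches Young
  - book 2 (The Last Train): author_id=2 -> matches Allen
  - book 3 (Quiet Streets): author_id=NULL, no match -> kept with NULL
  - book 4 (The Iron Gate): author_id=NULL, no match -> kept with NULL
  - book 5 (Northern Lights): author_id=2 -> matches Allen
  - book 6 (Stone Bridges): author_id=5 -> matches Nelson
  - book 7 (The Blue Door): author_id=4 -> matches Hall
  - book 8 (River Crossing): author_id=1 -> matches Young
  - book 9 (Winter Gardens): author_id=4 -> matches Hall
All 9 rows appear; 2 have NULL author.

SQL:
SELECT a.title, b.name AS author
FROM books a
LEFT JOIN authors b ON a.author_id = b.id

Result:
title           | author
----------------+-------
The Long Road   | Young 
The Last Train  | Allen 
Quiet Streets   | NULL  
The Iron Gate   | NULL  
Northern Lights | Allen 
Stone Bridges   | Nelson
The Blue Door   | Hall  
River Crossing  | Young 
Winter Gardens  | Hall  


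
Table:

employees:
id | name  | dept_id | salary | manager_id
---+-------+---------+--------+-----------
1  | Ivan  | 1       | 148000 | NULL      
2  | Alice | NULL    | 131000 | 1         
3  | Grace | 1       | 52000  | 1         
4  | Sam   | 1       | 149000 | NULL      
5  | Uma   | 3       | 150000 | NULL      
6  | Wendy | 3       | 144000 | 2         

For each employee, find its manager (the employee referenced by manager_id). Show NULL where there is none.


This is a self-join: employees is joined to a second copy of itself, matching each row's manager_id to another row's id. Use LEFT JOIN so rows with manager_id=NULL are kept.
  - employee 1 (Ivan): manager_id=NULL -> NULL
  - employee 2 (Alice): manager_id=1 -> Ivan
  - employee 3 (Grace): manager_id=1 -> Ivan
  - employee 4 (Sam): manager_id=NULL -> NULL
  - employee 5 (Uma): manager_id=NULL -> NULL
  - employee 6 (Wendy): manager_id=2 -> Alice

SQL:
SELECT a.name AS item, b.name AS manager
FROM employees a
LEFT JOIN employees b ON a.manager_id = b.id

Result:
item  | manager
------+--------
Ivan  | NULL   
Alice | Ivan   
Grace | Ivan   
Sam   | NULL   
Uma   | NULL   
Wendy | Alice  


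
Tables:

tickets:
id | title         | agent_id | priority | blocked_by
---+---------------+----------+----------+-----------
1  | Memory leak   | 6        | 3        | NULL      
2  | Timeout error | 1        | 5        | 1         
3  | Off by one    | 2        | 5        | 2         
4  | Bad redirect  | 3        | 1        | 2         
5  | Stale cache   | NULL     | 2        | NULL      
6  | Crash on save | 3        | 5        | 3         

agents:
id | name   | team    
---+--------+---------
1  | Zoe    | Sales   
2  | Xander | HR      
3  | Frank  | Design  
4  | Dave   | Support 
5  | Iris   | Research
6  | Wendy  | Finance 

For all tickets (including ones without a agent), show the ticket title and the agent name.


LEFT JOIN keeps every row from tickets (the left table); where agent_id has no match in agents, the agent columns become NULL. Walk through each ticket:
  - ticket 1 (Memory leak): agent_id=6 -> matches Wendy
  - ticket 2 (Timeout error): agent_id=1 -> matches Zoe
  - ticket 3 (Off by one): agent_id=2 -> matches Xander
  - ticket 4 (Bad redirect): agent_id=3 -> matches Frank
  - ticket 5 (Stale cache): agent_id=NULL, no match -> kept with NULL
  - ticket 6 (Crash on save): agent_id=3 -> matches Frank
All 6 rows appear; 1 has NULL agent.

SQL:
SELECT a.title, b.name AS agent
FROM tickets a
LEFT JOIN agents b ON a.agent_id = b.id

Result:
title         | agent 
--------------+-------
Memory leak   | Wendy 
Timeout error | Zoe   
Off by one    | Xander
Bad redirect  | Frank 
Stale cache   | NULL  
Crash on save | Frank 


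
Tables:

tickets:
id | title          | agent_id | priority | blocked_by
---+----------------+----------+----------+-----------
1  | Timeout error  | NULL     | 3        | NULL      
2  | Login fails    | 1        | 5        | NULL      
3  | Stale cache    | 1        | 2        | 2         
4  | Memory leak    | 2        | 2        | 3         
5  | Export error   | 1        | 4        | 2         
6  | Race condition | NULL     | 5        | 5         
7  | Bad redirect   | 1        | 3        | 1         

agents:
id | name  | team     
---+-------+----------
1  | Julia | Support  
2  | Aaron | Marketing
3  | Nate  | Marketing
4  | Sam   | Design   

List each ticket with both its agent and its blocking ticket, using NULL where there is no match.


Two LEFT JOINs from the same base table tickets: one to agents via agent_id, one to tickets itself via blocked_by. Both are LEFT so every ticket is preserved.
Match against agents:
  - ticket 1 (Timeout error): agent_id=NULL, no match -> kept with NULL
  - ticket 2 (Login fails): agent_id=1 -> matches Julia
  - ticket 3 (Stale cache): agent_id=1 -> matches Julia
  - ticket 4 (Memory leak): agent_id=2 -> matches Aaron
  - ticket 5 (Export error): agent_id=1 -> matches Julia
  - ticket 6 (Race condition): agent_id=NULL, no match -> kept with NULL
  - ticket 7 (Bad redirect): agent_id=1 -> matches Julia
Match against tickets (self):
  - ticket 1 (Timeout error): blocked_by=NULL -> NULL
  - ticket 2 (Login fails): blocked_by=NULL -> NULL
  - ticket 3 (Stale cache): blocked_by=2 -> Login fails
  - ticket 4 (Memory leak): blocked_by=3 -> Stale cache
  - ticket 5 (Export error): blocked_by=2 -> Login fails
  - ticket 6 (Race condition): blocked_by=5 -> Export error
  - ticket 7 (Bad redirect): blocked_by=1 -> Timeout error

SQL:
SELECT a.title, b.name AS agent, c.title AS blocked_by
FROM tickets a
LEFT JOIN agents b ON a.agent_id = b.id
LEFT JOIN tickets c ON a.blocked_by = c.id

Result:
title          | agent | blocked_by   
---------------+-------+--------------
Timeout error  | NULL  | NULL         
Login fails    | Julia | NULL         
Stale cache    | Julia | Login fails  
Memory leak    | Aaron | Stale cache  
Export error   | Julia | Login fails  
Race condition | NULL  | Export error 
Bad redirect   | Julia | Timeout error


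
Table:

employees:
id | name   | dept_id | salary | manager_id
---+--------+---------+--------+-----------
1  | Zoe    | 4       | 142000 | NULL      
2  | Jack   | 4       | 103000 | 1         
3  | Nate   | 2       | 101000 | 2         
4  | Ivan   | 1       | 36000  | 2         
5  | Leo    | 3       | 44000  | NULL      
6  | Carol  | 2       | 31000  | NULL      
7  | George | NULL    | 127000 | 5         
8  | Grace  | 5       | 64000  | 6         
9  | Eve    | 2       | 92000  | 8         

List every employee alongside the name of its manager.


This is a self-join: employees is joined to a second copy of itself, matching each row's manager_id to another row's id. Use LEFT JOIN so rows with manager_id=NULL are kept.
  - employee 1 (Zoe): manager_id=NULL -> NULL
  - employee 2 (Jack): manager_id=1 -> Zoe
  - employee 3 (Nate): manager_id=2 -> Jack
  - employee 4 (Ivan): manager_id=2 -> Jack
  - employee 5 (Leo): manager_id=NULL -> NULL
  - employee 6 (Carol): manager_id=NULL -> NULL
  - employee 7 (George): manager_id=5 -> Leo
  - employee 8 (Grace): manager_id=6 -> Carol
  - employee 9 (Eve): manager_id=8 -> Grace

SQL:
SELECT a.name AS item, b.name AS manager
FROM employees a
LEFT JOIN employees b ON a.manager_id = b.id

Result:
item   | manager
-------+--------
Zoe    | NULL   
Jack   | Zoe    
Nate   | Jack   
Ivan   | Jack   
Leo    | NULL   
Carol  | NULL   
George | Leo    
Grace  | Carol  
Eve    | Grace  


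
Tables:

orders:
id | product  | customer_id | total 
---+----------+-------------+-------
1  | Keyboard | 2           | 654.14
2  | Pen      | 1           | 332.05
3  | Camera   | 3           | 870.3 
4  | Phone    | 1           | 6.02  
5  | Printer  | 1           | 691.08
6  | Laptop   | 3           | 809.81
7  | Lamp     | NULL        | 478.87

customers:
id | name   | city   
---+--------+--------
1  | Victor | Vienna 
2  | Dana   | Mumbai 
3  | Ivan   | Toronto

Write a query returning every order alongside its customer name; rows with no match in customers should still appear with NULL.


LEFT JOIN keeps every row from orders (the left table); where customer_id has no match in customers, the customer columns become NULL. Walk through each order:
  - order 1 (Keyboard): customer_id=2 -> matches Dana
  - order 2 (Pen): customer_id=1 -> matches Victor
  - order 3 (Camera): customer_id=3 -> matches Ivan
  - order 4 (Phone): customer_id=1 -> matches Victor
  - order 5 (Printer): customer_id=1 -> matches Victor
  - order 6 (Laptop): customer_id=3 -> matches Ivan
  - order 7 (Lamp): customer_id=NULL, no match -> kept with NULL
All 7 rows appear; 1 has NULL customer.

SQL:
SELECT a.product, b.name AS customer
FROM orders a
LEFT JOIN customers b ON a.customer_id = b.id

Result:
product  | customer
---------+---------
Keyboard | Dana    
Pen      | Victor  
Camera   | Ivan    
Phone    | Victor  
Printer  | Victor  
Laptop   | Ivan    
Lamp     | NULL    


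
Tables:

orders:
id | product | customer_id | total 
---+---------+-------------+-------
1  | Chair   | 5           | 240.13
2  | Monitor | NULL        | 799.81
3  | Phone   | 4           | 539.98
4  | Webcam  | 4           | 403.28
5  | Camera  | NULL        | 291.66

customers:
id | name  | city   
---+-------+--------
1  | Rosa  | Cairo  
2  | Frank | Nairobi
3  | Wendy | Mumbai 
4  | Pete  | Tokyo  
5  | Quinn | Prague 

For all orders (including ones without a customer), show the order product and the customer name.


LEFT JOIN keeps every row from orders (the left table); where customer_id has no match in customers, the customer columns become NULL. Walk through each order:
  - order 1 (Chair): customer_id=5 -> matches Quinn
  - order 2 (Monitor): customer_id=NULL, no match -> kept with NULL
  - order 3 (Phone): customer_id=4 -> matches Pete
  - order 4 (Webcam): customer_id=4 -> matches Pete
  - order 5 (Camera): customer_id=NULL, no match -> kept with NULL
All 5 rows appear; 2 have NULL customer.

SQL:
SELECT a.product, b.name AS customer
FROM orders a
LEFT JOIN customers b ON a.customer_id = b.id

Result:
product | customer
--------+---------
Chair   | Quinn   
Monitor | NULL    
Phone   | Pete    
Webcam  | Pete    
Camera  | NULL    


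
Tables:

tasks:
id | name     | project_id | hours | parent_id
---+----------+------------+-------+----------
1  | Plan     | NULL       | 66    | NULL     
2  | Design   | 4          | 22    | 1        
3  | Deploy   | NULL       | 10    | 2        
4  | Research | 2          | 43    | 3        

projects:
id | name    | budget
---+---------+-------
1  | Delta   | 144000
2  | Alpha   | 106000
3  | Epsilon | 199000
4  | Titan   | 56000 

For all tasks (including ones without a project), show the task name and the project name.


LEFT JOIN keeps every row from tasks (the left table); where project_id has no match in projects, the project columns become NULL. Walk through each task:
  - task 1 (Plan): project_id=NULL, no match -> kept with NULL
  - task 2 (Design): project_id=4 -> matches Titan
  - task 3 (Deploy): project_id=NULL, no match -> kept with NULL
  - task 4 (Research): project_id=2 -> matches Alpha
All 4 rows appear; 2 have NULL project.

SQL:
SELECT a.name, b.name AS project
FROM tasks a
LEFT JOIN projects b ON a.project_id = b.id

Result:
name     | project
---------+--------
Plan     | NULL   
Design   | Titan  
Deploy   | NULL   
Research | Alpha  


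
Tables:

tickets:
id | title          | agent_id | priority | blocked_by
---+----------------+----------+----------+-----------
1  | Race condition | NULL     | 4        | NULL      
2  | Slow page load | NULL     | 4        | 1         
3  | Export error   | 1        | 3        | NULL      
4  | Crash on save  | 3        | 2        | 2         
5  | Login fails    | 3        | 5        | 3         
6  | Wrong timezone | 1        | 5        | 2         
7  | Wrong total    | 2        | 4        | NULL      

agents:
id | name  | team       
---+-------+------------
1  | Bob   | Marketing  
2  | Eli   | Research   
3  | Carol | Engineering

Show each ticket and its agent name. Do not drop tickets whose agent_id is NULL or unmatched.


LEFT JOIN keeps every row from tickets (the left table); where agent_id has no match in agents, the agent columns become NULL. Walk through each ticket:
  - ticket 1 (Race condition): agent_id=NULL, no match -> kept with NULL
  - ticket 2 (Slow page load): agent_id=NULL, no match -> kept with NULL
  - ticket 3 (Export error): agent_id=1 -> matches Bob
  - ticket 4 (Crash on save): agent_id=3 -> matches Carol
  - ticket 5 (Login fails): agent_id=3 -> matches Carol
  - ticket 6 (Wrong timezone): agent_id=1 -> matches Bob
  - ticket 7 (Wrong total): agent_id=2 -> matches Eli
All 7 rows appear; 2 have NULL agent.

SQL:
SELECT a.title, b.name AS agent
FROM tickets a
LEFT JOIN agents b ON a.agent_id = b.id

Result:
title          | agent
---------------+------
Race condition | NULL 
Slow page load | NULL 
Export error   | Bob  
Crash on save  | Carol
Login fails    | Carol
Wrong timezone | Bob  
Wrong total    | Eli  


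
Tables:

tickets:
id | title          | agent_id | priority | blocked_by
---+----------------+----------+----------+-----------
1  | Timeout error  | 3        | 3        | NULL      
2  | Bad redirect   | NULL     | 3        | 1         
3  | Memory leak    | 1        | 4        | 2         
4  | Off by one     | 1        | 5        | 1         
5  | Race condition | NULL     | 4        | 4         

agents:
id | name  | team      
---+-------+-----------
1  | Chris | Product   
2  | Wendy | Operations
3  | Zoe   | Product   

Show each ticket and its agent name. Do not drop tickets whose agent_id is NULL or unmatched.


LEFT JOIN keeps every row from tickets (the left table); where agent_id has no match in agents, the agent columns become NULL. Walk through each ticket:
  - ticket 1 (Timeout error): agent_id=3 -> matches Zoe
  - ticket 2 (Bad redirect): agent_id=NULL, no match -> kept with NULL
  - ticket 3 (Memory leak): agent_id=1 -> matches Chris
  - ticket 4 (Off by one): agent_id=1 -> matches Chris
  - ticket 5 (Race condition): agent_id=NULL, no match -> kept with NULL
All 5 rows appear; 2 have NULL agent.

SQL:
SELECT a.title, b.name AS agent
FROM tickets a
LEFT JOIN agents b ON a.agent_id = b.id

Result:
title          | agent
---------------+------
Timeout error  | Zoe  
Bad redirect   | NULL 
Memory leak    | Chris
Off by one     | Chris
Race condition | NULL 


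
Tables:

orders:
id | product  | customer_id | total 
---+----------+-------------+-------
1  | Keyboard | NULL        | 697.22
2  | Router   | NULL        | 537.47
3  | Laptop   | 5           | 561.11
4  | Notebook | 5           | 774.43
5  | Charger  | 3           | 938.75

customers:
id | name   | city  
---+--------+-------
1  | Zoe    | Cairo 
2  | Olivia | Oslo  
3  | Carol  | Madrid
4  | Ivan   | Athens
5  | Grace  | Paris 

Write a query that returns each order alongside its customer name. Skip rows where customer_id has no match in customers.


INNER JOIN keeps only orders rows whose customer_id matches an id in customers. Walk through each order:
  - order 1 (Keyboard): customer_id=NULL, no match -> dropped
  - order 2 (Router): customer_id=NULL, no match -> dropped
  - order 3 (Laptop): customer_id=5 -> matches Grace
  - order 4 (Notebook): customer_id=5 -> matches Grace
  - order 5 (Charger): customer_id=3 -> matches Carol
So 2 of 5 rows are dropped.

SQL:
SELECT a.product, b.name AS customer
FROM orders a
INNER JOIN customers b ON a.customer_id = b.id

Result:
product  | customer
---------+---------
Laptop   | Grace   
Notebook | Grace   
Charger  | Carol   
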